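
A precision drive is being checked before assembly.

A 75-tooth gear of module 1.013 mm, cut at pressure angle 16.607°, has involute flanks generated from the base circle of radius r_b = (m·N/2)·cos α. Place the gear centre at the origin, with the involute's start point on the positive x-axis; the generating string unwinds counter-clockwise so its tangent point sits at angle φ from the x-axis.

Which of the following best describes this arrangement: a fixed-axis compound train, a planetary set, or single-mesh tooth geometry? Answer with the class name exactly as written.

single-mesh involute tooth geometry (75T wheel at module 1.013)
classification: single-mesh tooth geometry

single-mesh tooth geometry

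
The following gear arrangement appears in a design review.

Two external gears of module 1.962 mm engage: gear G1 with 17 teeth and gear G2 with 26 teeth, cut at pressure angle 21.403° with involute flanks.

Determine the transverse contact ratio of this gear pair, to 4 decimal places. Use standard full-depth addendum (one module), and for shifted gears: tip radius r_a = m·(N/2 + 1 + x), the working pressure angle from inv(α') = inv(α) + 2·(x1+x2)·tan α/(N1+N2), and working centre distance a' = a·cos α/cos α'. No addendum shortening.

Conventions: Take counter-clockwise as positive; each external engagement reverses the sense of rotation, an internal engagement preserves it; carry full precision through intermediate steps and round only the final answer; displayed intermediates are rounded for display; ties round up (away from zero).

topology: single-mesh involute geometry — m = 1.962, 17T/26T pair
base radii: r_b1 = 15.526899, r_b2 = 23.747022
tip radii: r_a1 = 18.639000, r_a2 = 27.468000
no profile shift: α' = α, a' = a
action lengths: √(r_a1²−r_b1²) = 10.311533, √(r_a2²−r_b2²) = 13.804708
base pitch p_b = π·m·cos α = 5.738729
CR = (10.311533 + 13.804708 − 42.183000·sin 21.40300°)/5.738729 = 1.519951
contact ratio ≈ 1.5200

1.5200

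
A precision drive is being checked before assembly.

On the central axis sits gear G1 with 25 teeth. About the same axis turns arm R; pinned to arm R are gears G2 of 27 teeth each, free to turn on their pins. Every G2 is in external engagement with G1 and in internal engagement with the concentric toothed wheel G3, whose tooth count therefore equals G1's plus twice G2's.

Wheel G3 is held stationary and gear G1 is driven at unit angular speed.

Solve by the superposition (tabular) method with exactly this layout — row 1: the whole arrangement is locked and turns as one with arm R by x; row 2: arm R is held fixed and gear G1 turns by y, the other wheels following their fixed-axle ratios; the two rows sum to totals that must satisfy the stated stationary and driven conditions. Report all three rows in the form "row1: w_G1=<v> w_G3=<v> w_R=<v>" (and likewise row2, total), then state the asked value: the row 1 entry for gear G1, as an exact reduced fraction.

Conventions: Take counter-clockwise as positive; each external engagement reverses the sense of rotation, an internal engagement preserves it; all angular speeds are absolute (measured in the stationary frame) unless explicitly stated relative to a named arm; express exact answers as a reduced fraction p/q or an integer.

row1: w_G1=25/104 w_G3=25/104 w_R=25/104
row2: w_G1=79/104 w_G3=-25/104 w_R=0
total: w_G1=1 w_G3=0 w_R=25/104
asked value: 25/104

class = planetary set [G3 = 25+2·27 = 79; Willis about the carrier]
row 1 (train locked, turned with arm): all members turn x
row 2: sun turns y, ring = −(25/79)·y, arm 0
boundary: total ω_ring = x − (25/79)·y = 0 and total ω_sun = x + y = 1  ⇒  y = 79/104, x = 25/104
row 2 ring = −(25/79)·79/104 = -25/104
totals (row 1 + row 2): sun 25/104 + 79/104 = 1, ring 25/104 + (-25/104) = 0, arm 25/104 + 0 = 25/104
asked cell (row1, sun) = 25/104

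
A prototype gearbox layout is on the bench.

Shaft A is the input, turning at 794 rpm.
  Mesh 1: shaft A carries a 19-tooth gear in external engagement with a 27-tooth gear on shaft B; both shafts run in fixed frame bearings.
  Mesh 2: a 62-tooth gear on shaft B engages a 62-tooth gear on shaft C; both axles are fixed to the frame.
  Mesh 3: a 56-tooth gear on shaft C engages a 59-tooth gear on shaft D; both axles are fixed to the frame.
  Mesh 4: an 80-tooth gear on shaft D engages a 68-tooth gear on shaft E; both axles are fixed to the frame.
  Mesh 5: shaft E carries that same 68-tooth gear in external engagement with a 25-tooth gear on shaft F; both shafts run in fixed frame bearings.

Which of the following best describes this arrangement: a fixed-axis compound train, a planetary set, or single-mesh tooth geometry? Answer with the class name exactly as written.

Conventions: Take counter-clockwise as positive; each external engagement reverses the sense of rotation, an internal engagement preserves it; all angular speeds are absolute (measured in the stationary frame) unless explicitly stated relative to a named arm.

fixed-axis compound train

class = fixed-axis compound train [5 meshes; 5 ratios multiply, 5 sense flips]
classification: fixed-axis compound train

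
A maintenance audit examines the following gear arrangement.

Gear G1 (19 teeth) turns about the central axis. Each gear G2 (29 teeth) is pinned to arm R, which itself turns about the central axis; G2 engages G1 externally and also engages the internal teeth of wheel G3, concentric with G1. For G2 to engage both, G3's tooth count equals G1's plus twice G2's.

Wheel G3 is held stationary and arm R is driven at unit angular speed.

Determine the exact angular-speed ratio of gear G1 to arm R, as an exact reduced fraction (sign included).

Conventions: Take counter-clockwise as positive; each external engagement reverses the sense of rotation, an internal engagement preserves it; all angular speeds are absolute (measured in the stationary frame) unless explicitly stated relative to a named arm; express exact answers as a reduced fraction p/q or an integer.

recognized (axles ride arm R): planetary set, 19/29/77 teeth
ring teeth: 19 + 2·29 = 77
19(ω_sun−ω_arm) = −77(ω_ring−ω_arm),  ω_ring = 0, ω_arm = 1
ω_sun = 1 − (77/19)(0−1) = 96/19
ω_out/ω_in = 96/19

96/19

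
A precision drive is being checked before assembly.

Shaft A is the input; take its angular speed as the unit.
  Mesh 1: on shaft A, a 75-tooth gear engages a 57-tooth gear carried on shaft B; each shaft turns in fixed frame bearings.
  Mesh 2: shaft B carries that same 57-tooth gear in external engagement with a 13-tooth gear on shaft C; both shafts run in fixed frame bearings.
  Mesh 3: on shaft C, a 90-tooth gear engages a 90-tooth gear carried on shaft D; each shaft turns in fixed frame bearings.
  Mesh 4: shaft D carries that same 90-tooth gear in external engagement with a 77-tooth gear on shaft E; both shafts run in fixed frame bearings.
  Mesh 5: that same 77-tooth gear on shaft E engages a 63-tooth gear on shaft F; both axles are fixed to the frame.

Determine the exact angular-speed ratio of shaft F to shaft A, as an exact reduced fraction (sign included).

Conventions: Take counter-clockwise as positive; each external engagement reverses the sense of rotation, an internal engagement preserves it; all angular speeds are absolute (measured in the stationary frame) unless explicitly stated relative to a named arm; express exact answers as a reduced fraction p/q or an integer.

class = fixed-axis compound train [5 meshes; 5 ratios multiply, 5 sense flips]
mesh 1 [75T→57T]: running ratio 25/19, sense −
mesh 2 [57T→13T]: running ratio 75/13, sense +
mesh 3 [90T→90T]: running ratio 75/13, sense −
mesh 4 [90T→77T]: running ratio 6750/1001, sense +
mesh 5 [77T→63T]: running ratio 750/91, sense −
ω_out/ω_in = -750/91

-750/91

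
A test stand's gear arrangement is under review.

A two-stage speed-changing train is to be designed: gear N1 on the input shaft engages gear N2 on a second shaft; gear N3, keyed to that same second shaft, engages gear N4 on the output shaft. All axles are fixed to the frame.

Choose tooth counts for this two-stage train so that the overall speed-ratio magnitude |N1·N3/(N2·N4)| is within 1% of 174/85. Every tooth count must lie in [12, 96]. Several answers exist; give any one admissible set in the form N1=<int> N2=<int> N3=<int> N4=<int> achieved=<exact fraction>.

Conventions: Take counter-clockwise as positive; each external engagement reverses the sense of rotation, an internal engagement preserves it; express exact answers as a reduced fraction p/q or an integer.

N1=18 N2=15 N3=29 N4=17 achieved=174/85

topology: fixed-axis compound train — 2 stages, target 174/85
target = 174/85 in lowest terms: an exact hit needs N1·N3 = k·174 and N2·N4 = k·85 for one integer k, every count in [12, 96]; additionally prefer no 1:1 stage (N1 ≠ N2, N3 ≠ N4)
k = 1…2: no 1:1-free in-range split of k·174 and k·85 into factor pairs; take k = 3
k = 3: N1·N3 = 522 = 18·29, N2·N4 = 255 = 15·17
achieved = 18·29/(15·17) = 174/85; |achieved − target| = 0 ≤ 87/4250 ✓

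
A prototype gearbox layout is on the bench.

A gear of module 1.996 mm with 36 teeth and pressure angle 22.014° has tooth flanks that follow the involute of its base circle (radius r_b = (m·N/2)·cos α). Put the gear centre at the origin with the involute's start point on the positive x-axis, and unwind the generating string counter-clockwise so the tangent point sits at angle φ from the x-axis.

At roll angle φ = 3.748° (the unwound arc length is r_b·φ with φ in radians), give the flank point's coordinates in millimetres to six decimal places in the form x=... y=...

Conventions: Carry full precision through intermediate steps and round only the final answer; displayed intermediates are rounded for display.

x=33.379761 y=0.003107

single-mesh involute tooth geometry (36T wheel at module 1.996)
pitch radius r_p = m·N/2 = 1.996·36/2 = 35.928000
base radius r_b = r_p·cos α = 35.928000·cos 22.014° = 33.308572
roll angle φ = 3.748° = 0.06541494 rad
x = r_b·(cos φ + φ·sin φ) = 33.379761
y = r_b·(sin φ − φ·cos φ) = 0.003107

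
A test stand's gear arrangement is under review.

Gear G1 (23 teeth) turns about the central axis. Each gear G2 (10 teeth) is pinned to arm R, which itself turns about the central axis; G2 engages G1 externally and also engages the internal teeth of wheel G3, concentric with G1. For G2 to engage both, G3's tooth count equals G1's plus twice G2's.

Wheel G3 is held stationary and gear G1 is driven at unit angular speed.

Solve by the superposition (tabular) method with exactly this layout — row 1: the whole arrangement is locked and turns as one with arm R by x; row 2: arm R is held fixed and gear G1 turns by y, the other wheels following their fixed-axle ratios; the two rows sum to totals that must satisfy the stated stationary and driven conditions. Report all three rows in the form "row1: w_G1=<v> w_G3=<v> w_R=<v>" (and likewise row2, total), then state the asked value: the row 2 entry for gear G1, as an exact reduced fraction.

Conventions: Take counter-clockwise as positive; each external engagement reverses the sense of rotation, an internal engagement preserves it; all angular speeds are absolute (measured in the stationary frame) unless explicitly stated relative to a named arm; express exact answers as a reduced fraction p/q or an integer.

row1: w_G1=23/66 w_G3=23/66 w_R=23/66
row2: w_G1=43/66 w_G3=-23/66 w_R=0
total: w_G1=1 w_G3=0 w_R=23/66
asked value: 43/66

class = planetary set [G3 = 23+2·10 = 43; Willis about the carrier]
row 1 — lock + rotate with arm: ω_sun = ω_ring = ω_arm = x
superposition row 2 [arm held]: sun y, ring −(23/43)·y, arm 0
boundary: total ω_ring = x − (23/43)·y = 0 and total ω_sun = x + y = 1  ⇒  y = 43/66, x = 23/66
row 2 ring = −(23/43)·43/66 = -23/66
totals (row 1 + row 2): sun 23/66 + 43/66 = 1, ring 23/66 + (-23/66) = 0, arm 23/66 + 0 = 23/66
asked cell (row2, sun) = 43/66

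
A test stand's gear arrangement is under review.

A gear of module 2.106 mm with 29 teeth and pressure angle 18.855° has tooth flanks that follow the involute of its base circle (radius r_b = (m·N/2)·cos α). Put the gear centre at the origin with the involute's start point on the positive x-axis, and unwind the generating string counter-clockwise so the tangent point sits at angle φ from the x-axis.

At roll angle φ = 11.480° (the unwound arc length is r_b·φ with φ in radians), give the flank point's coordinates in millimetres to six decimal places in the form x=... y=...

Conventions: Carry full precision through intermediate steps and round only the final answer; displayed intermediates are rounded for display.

topology: single-mesh involute geometry — m = 2.106, N = 29
pitch radius r_p = m·N/2 = 2.106·29/2 = 30.537000
base radius r_b = r_p·cos α = 30.537000·cos 18.855° = 28.898368
roll angle φ = 11.480° = 0.20036380 rad
x = r_b·(cos φ + φ·sin φ) = 29.472631
y = r_b·(sin φ − φ·cos φ) = 0.077173

x=29.472631 y=0.077173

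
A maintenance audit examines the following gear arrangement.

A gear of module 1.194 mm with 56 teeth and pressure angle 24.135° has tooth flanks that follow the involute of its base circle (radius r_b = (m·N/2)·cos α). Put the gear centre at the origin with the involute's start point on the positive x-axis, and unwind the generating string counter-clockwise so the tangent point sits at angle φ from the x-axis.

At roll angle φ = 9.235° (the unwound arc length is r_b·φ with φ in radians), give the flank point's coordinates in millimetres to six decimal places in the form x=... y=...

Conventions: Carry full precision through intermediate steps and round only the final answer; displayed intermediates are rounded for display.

x=30.903266 y=0.042475

topology: single-mesh involute geometry — m = 1.194, N = 56
pitch radius r_p = m·N/2 = 1.194·56/2 = 33.432000
base radius r_b = r_p·cos α = 33.432000·cos 24.135° = 30.509527
roll angle φ = 9.235° = 0.16118116 rad
x = r_b·(cos φ + φ·sin φ) = 30.903266
y = r_b·(sin φ − φ·cos φ) = 0.042475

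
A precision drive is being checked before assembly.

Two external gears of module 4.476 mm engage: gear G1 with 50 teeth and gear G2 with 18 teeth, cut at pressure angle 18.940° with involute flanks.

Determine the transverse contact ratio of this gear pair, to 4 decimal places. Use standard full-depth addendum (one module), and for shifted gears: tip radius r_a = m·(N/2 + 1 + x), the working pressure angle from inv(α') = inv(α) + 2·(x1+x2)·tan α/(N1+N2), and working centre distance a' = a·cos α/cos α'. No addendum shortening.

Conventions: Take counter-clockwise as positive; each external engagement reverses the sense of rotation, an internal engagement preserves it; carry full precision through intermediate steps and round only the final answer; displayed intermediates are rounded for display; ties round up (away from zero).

1.6897

topology: single-mesh involute geometry — m = 4.476, 50T/18T pair
base radii: r_b1 = 105.841621, r_b2 = 38.102984
tip radii: r_a1 = 116.376000, r_a2 = 44.760000
no profile shift: α' = α, a' = a
action lengths: √(r_a1²−r_b1²) = 48.383103, √(r_a2²−r_b2²) = 23.486597
base pitch p_b = π·m·cos α = 13.300450
CR = (48.383103 + 23.486597 − 152.184000·sin 18.94000°)/13.300450 = 1.689728
contact ratio ≈ 1.6897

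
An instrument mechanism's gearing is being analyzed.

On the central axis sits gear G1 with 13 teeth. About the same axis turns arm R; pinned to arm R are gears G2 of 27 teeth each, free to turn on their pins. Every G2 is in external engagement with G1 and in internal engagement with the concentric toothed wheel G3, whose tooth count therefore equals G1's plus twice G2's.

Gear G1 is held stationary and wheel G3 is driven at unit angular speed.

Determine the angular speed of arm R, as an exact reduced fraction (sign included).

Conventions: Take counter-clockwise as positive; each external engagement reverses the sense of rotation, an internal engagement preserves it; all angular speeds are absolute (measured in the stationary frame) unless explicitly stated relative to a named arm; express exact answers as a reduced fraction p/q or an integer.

topology: planetary set — G1 13T / G2 27T / G3 67T, arm = carrier (Willis)
ring teeth: 13 + 2·27 = 67
13(ω_sun−ω_arm) = −67(ω_ring−ω_arm),  ω_sun = 0, ω_ring = 1
13(0−ω_arm) = −67(1−ω_arm)  ⇒  80·ω_arm = 67  ⇒  ω_arm = 67/80
exact speed ratio = 67/80

67/80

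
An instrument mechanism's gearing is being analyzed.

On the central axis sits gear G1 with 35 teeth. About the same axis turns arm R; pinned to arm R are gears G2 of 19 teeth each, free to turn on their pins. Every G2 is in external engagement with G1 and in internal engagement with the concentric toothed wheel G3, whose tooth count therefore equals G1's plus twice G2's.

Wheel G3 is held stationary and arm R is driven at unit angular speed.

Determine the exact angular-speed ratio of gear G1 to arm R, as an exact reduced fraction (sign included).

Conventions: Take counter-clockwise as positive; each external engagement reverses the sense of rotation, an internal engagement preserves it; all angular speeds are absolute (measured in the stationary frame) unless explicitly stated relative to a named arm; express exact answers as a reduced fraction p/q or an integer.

108/35

recognized (axles ride arm R): planetary set, 35/19/73 teeth
ring teeth: 35 + 2·19 = 73
35(ω_sun−ω_arm) = −73(ω_ring−ω_arm),  ω_ring = 0, ω_arm = 1
ω_sun = 1 − (73/35)(0−1) = 108/35
ω_out/ω_in = 108/35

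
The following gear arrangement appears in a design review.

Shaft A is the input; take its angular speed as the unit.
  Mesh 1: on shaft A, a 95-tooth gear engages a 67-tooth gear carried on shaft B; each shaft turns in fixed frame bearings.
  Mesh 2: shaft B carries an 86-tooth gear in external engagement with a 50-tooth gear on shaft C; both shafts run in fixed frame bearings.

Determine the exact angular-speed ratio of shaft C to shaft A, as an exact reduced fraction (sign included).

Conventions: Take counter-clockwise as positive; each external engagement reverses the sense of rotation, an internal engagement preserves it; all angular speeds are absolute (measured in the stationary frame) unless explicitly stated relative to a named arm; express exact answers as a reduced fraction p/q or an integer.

817/335

class = fixed-axis compound train [2 meshes; 2 ratios multiply, 2 sense flips]
mesh 1 [95T→67T]: running ratio 95/67, sense −
mesh 2 [86T→50T]: running ratio 817/335, sense +
ω_out/ω_in = 817/335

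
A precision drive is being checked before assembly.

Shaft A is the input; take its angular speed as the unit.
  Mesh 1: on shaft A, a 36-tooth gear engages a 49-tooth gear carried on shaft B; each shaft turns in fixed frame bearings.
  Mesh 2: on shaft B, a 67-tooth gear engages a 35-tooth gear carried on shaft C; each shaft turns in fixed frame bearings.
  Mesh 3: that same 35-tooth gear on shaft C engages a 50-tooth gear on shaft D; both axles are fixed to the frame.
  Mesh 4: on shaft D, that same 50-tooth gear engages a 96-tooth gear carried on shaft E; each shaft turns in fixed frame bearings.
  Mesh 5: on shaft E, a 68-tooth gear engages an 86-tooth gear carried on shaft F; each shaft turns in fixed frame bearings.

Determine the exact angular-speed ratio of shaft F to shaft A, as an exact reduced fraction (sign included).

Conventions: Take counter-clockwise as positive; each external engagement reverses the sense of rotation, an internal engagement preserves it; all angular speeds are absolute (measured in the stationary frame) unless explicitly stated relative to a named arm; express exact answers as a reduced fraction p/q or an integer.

class = fixed-axis compound train [5 meshes; 5 ratios multiply, 5 sense flips]
mesh 1 [36T→49T]: running ratio 36/49, sense −
mesh 2 [67T→35T]: running ratio 2412/1715, sense +
mesh 3 [35T→50T]: running ratio 1206/1225, sense −
mesh 4 [50T→96T]: running ratio 201/392, sense +
mesh 5 [68T→86T]: running ratio 3417/8428, sense −
ω_out/ω_in = -3417/8428

-3417/8428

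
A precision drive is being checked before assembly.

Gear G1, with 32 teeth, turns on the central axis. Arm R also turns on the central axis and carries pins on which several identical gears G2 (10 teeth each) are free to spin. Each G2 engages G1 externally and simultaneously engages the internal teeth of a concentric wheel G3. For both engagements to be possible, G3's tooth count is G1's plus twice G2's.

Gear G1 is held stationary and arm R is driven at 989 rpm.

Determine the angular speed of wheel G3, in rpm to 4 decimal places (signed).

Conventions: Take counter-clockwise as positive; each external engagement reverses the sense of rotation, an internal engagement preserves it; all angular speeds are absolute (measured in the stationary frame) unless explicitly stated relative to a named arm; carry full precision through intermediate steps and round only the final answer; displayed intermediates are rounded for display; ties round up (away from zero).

+1597.6154 rpm

class = planetary set [G3 = 32+2·10 = 52; Willis about the carrier]
normalise by the input: solve with ω_arm = 1, then scale by 989 rpm
ring teeth: 32 + 2·10 = 52
32(ω_sun−ω_arm) = −52(ω_ring−ω_arm),  ω_sun = 0, ω_arm = 1
ω_ring = 1 − (32/52)(0−1) = 21/13
scale: ω_ring = 21/13 × 989 rpm = +1597.6154 rpm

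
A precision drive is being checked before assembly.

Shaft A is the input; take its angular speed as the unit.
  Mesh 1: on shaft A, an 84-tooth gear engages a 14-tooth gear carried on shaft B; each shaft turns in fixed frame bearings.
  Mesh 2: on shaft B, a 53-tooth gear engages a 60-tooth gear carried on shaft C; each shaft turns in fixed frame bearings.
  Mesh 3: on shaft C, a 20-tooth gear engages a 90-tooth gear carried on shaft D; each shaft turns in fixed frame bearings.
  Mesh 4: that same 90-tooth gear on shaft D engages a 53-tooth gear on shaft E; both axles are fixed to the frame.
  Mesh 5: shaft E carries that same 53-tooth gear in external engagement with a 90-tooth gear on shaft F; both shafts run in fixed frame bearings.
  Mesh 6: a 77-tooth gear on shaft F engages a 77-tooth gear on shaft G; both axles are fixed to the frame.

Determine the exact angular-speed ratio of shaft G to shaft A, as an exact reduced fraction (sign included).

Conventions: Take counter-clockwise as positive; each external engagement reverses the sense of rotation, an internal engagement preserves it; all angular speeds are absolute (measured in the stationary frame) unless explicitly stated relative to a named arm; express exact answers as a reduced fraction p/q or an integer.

53/45

class = fixed-axis compound train [6 meshes; 6 ratios multiply, 6 sense flips]
mesh 1 [84T→14T]: running ratio 6, sense −
mesh 2 [53T→60T]: running ratio 53/10, sense +
mesh 3 [20T→90T]: running ratio 53/45, sense −
mesh 4 [90T→53T]: running ratio 2, sense +
mesh 5 [53T→90T]: running ratio 53/45, sense −
mesh 6 [77T→77T]: running ratio 53/45, sense +
ω_out/ω_in = 53/45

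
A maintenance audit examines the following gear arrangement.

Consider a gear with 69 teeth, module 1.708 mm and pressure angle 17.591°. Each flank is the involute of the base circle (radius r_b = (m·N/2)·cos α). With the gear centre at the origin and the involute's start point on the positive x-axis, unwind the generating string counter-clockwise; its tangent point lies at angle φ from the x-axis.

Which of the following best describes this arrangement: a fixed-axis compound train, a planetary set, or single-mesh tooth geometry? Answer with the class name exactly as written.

recognized (one wheel, involute flank): single-mesh tooth geometry, m = 1.708, N = 69
classification: single-mesh tooth geometry

single-mesh tooth geometry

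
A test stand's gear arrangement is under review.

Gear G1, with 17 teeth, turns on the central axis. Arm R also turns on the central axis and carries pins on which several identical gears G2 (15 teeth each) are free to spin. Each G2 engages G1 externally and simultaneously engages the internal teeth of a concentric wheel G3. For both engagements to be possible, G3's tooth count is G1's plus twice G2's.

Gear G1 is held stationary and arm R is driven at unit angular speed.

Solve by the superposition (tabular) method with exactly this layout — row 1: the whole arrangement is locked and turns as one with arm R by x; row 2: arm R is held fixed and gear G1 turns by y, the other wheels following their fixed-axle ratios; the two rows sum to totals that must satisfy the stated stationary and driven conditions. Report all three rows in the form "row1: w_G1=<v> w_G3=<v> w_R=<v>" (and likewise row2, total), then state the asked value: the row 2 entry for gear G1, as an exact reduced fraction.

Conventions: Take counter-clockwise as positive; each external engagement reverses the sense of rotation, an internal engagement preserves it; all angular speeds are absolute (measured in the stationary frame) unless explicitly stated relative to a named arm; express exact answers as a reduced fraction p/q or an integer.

planetary set (17T centre, 15T on arm, 47T internal) — Willis relation
row 1 — lock + rotate with arm: ω_sun = ω_ring = ω_arm = x
row 2: sun turns y, ring = −(17/47)·y, arm 0
boundary: total ω_sun = x + y = 0 and total ω_arm = x = 1  ⇒  y = -1, x = 1
row 2 ring = −(17/47)·(-1) = 17/47
totals (row 1 + row 2): sun 1 + (-1) = 0, ring 1 + 17/47 = 64/47, arm 1 + 0 = 1
asked cell (row2, sun) = -1

row1: w_G1=1 w_G3=1 w_R=1
row2: w_G1=-1 w_G3=17/47 w_R=0
total: w_G1=0 w_G3=64/47 w_R=1
asked value: -1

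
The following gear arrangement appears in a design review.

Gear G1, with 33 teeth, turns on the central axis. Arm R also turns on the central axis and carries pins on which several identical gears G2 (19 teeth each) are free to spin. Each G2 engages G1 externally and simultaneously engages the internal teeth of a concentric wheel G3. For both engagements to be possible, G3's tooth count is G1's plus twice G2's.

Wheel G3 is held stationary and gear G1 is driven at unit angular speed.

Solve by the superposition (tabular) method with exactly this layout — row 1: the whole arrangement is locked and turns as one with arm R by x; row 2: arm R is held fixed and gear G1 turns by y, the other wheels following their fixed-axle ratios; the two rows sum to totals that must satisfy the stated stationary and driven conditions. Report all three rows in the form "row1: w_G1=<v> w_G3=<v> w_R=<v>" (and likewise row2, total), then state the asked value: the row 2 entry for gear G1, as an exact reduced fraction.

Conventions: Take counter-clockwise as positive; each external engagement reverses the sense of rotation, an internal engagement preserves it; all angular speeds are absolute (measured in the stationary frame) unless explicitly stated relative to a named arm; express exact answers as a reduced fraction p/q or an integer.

topology: planetary set — G1 33T / G2 19T / G3 71T, arm = carrier (Willis)
row 1: whole set turns with the arm by x
row 2 — arm fixed, fixed-axis ratios: sun y, ring −(33/71)·y, arm 0
boundary: total ω_ring = x − (33/71)·y = 0 and total ω_sun = x + y = 1  ⇒  y = 71/104, x = 33/104
row 2 ring = −(33/71)·71/104 = -33/104
totals (row 1 + row 2): sun 33/104 + 71/104 = 1, ring 33/104 + (-33/104) = 0, arm 33/104 + 0 = 33/104
asked cell (row2, sun) = 71/104

row1: w_G1=33/104 w_G3=33/104 w_R=33/104
row2: w_G1=71/104 w_G3=-33/104 w_R=0
total: w_G1=1 w_G3=0 w_R=33/104
asked value: 71/104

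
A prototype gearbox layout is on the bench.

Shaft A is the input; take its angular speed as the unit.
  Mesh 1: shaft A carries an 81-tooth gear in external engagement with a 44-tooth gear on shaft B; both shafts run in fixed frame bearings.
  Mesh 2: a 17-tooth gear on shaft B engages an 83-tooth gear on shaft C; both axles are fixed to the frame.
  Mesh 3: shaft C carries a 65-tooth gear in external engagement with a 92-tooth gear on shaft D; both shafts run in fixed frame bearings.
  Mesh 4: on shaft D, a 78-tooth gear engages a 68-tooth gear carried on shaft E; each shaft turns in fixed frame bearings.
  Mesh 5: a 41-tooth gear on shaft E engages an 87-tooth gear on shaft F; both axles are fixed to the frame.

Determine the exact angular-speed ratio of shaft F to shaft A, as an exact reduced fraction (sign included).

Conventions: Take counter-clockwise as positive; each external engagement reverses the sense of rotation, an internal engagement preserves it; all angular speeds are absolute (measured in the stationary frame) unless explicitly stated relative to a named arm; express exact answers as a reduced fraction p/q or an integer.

-2806245/19487072

class = fixed-axis compound train [5 meshes; 5 ratios multiply, 5 sense flips]
mesh 1 [81T→44T]: running ratio 81/44, sense −
mesh 2 [17T→83T]: running ratio 1377/3652, sense +
mesh 3 [65T→92T]: running ratio 89505/335984, sense −
mesh 4 [78T→68T]: running ratio 205335/671968, sense +
mesh 5 [41T→87T]: running ratio 2806245/19487072, sense −
ω_out/ω_in = -2806245/19487072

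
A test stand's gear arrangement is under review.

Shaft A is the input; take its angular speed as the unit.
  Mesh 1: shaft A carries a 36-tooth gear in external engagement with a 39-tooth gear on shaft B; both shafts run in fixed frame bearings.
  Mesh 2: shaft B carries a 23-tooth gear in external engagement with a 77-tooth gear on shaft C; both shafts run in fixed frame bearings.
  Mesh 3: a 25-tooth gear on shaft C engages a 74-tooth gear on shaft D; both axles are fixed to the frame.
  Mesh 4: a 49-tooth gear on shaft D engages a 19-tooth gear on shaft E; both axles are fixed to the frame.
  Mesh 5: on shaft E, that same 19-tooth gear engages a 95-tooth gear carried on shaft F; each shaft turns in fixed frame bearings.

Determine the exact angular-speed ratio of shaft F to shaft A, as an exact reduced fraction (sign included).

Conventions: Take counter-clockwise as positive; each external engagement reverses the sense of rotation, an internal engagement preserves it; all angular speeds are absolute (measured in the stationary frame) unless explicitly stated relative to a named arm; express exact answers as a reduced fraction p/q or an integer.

-4830/100529

class = fixed-axis compound train [5 meshes; 5 ratios multiply, 5 sense flips]
mesh 1 [36T→39T]: running ratio 12/13, sense −
mesh 2 [23T→77T]: running ratio 276/1001, sense +
mesh 3 [25T→74T]: running ratio 3450/37037, sense −
mesh 4 [49T→19T]: running ratio 24150/100529, sense +
mesh 5 [19T→95T]: running ratio 4830/100529, sense −
ω_out/ω_in = -4830/100529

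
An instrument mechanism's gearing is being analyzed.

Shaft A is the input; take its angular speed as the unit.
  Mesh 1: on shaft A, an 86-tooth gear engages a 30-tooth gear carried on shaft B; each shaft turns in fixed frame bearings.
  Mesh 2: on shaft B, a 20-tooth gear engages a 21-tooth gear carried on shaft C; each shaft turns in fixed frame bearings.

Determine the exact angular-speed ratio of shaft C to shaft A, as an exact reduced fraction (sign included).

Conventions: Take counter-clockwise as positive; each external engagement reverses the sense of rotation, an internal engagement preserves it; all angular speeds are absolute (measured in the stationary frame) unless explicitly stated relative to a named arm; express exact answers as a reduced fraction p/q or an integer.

class = fixed-axis compound train [2 meshes; 2 ratios multiply, 2 sense flips]
mesh 1 [86T→30T]: running ratio 43/15, sense −
mesh 2 [20T→21T]: running ratio 172/63, sense +
ω_out/ω_in = 172/63

172/63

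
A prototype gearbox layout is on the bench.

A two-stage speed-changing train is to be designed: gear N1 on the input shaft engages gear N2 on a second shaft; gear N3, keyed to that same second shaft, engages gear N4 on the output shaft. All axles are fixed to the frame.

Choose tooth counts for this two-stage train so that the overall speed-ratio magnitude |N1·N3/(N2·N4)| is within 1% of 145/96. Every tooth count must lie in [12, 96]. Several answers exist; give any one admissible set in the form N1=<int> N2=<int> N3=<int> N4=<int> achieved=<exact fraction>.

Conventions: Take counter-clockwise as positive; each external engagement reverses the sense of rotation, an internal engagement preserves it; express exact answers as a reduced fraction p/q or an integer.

class = fixed-axis compound train [2-stage, 145/96 wanted]
target = 145/96 in lowest terms: an exact hit needs N1·N3 = k·145 and N2·N4 = k·96 for one integer k, every count in [12, 96]; additionally prefer no 1:1 stage (N1 ≠ N2, N3 ≠ N4)
k = 1…2: no 1:1-free in-range split of k·145 and k·96 into factor pairs; take k = 3
k = 3: N1·N3 = 435 = 15·29, N2·N4 = 288 = 12·24
achieved = 15·29/(12·24) = 145/96; |achieved − target| = 0 ≤ 29/1920 ✓

N1=15 N2=12 N3=29 N4=24 achieved=145/96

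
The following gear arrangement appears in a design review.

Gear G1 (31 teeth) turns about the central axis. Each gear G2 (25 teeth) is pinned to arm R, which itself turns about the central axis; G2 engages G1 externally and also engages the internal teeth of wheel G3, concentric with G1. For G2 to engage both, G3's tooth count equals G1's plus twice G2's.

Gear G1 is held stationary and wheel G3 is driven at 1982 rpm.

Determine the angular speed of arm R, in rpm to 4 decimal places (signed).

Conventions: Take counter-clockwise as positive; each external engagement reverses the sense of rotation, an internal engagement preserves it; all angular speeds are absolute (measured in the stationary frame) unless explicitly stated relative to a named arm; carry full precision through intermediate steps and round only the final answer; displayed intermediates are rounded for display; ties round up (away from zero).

+1433.4107 rpm

class = planetary set [G3 = 31+2·25 = 81; Willis about the carrier]
normalise by the input: solve with ω_ring = 1, then scale by 1982 rpm
ring teeth: 31 + 2·25 = 81
31(ω_sun−ω_arm) = −81(ω_ring−ω_arm),  ω_sun = 0, ω_ring = 1
31(0−ω_arm) = −81(1−ω_arm)  ⇒  112·ω_arm = 81  ⇒  ω_arm = 81/112
scale: ω_arm = 81/112 × 1982 rpm = +1433.4107 rpm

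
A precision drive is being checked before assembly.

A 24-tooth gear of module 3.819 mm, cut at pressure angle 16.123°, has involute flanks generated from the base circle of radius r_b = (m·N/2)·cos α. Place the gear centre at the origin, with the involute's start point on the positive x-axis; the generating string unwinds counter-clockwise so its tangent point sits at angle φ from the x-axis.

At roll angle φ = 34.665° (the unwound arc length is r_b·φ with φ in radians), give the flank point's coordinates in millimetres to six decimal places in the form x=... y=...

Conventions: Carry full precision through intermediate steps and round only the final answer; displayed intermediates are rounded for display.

single-mesh involute tooth geometry (24T wheel at module 3.819)
pitch radius r_p = m·N/2 = 3.819·24/2 = 45.828000
base radius r_b = r_p·cos α = 45.828000·cos 16.123° = 44.025482
roll angle φ = 34.665° = 0.60501839 rad
x = r_b·(cos φ + φ·sin φ) = 51.360669
y = r_b·(sin φ − φ·cos φ) = 3.132617

x=51.360669 y=3.132617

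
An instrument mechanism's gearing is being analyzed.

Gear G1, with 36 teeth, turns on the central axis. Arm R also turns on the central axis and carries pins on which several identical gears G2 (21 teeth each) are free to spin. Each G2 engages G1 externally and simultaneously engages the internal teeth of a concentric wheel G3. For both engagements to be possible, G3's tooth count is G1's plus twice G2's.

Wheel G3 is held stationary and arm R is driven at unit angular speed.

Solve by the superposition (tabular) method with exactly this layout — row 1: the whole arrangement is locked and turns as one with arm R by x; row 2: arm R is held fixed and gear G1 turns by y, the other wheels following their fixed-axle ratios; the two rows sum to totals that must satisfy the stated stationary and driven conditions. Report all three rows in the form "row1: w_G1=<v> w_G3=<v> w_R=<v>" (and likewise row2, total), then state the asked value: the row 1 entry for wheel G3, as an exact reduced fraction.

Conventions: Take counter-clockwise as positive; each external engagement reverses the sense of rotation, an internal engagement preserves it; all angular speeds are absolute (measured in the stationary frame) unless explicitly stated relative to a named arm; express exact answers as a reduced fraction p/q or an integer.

row1: w_G1=1 w_G3=1 w_R=1
row2: w_G1=13/6 w_G3=-1 w_R=0
total: w_G1=19/6 w_G3=0 w_R=1
asked value: 1

planetary set (36T centre, 21T on arm, 78T internal) — Willis relation
row 1: whole set turns with the arm by x
row 2 — arm fixed, fixed-axis ratios: sun y, ring −(36/78)·y, arm 0
boundary: total ω_ring = x − (36/78)·y = 0 and total ω_arm = x = 1  ⇒  y = 13/6, x = 1
row 2 ring = −(36/78)·13/6 = -1
totals (row 1 + row 2): sun 1 + 13/6 = 19/6, ring 1 + (-1) = 0, arm 1 + 0 = 1
asked cell (row1, ring) = 1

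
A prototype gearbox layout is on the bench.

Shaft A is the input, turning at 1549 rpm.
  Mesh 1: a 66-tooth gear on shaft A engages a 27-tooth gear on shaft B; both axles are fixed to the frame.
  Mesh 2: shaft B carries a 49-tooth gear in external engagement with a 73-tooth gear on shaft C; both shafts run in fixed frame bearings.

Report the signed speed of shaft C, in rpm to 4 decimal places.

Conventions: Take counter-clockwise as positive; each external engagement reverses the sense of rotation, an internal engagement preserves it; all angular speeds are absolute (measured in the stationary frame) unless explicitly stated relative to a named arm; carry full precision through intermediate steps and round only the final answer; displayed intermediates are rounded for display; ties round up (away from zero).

2-mesh fixed-axis compound train (all bearings frame-fixed)
mesh 1 [66T→27T]: ω = 1549.0000×66/27 = 3786.4444 rpm, sense flips to −
mesh 2 [49T→73T]: ω = 3786.4444×49/73 = 2541.5860 rpm, sense flips to +
signed output speed = +2541.5860 rpm

+2541.5860 rpm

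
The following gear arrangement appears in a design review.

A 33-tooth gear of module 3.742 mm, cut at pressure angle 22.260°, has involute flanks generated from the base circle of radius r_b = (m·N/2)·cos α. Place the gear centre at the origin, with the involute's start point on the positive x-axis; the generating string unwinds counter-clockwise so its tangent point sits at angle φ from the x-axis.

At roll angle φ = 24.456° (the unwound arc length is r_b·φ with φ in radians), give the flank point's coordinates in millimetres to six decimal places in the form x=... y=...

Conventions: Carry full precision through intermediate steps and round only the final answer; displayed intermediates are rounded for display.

recognized (one wheel, involute flank): single-mesh tooth geometry, m = 3.742, N = 33
pitch radius r_p = m·N/2 = 3.742·33/2 = 61.743000
base radius r_b = r_p·cos α = 61.743000·cos 22.260° = 57.141566
roll angle φ = 24.456° = 0.42683772 rad
x = r_b·(cos φ + φ·sin φ) = 62.112188
y = r_b·(sin φ − φ·cos φ) = 1.454408

x=62.112188 y=1.454408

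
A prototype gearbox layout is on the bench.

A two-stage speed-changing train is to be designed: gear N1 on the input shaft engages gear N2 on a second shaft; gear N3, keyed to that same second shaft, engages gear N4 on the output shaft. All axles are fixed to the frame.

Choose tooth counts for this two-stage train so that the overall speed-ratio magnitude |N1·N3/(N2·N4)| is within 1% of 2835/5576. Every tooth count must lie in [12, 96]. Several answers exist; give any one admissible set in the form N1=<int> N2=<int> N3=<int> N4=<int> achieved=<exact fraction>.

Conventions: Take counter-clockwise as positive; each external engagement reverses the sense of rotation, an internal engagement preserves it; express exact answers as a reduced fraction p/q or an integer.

topology: fixed-axis compound train — 2 stages, target 2835/5576
target = 2835/5576 in lowest terms: an exact hit needs N1·N3 = k·2835 and N2·N4 = k·5576 for one integer k, every count in [12, 96]; additionally prefer no 1:1 stage (N1 ≠ N2, N3 ≠ N4)
k = 1: N1·N3 = 2835 = 35·81, N2·N4 = 5576 = 68·82
achieved = 35·81/(68·82) = 2835/5576; |achieved − target| = 0 ≤ 567/111520 ✓

N1=35 N2=68 N3=81 N4=82 achieved=2835/5576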